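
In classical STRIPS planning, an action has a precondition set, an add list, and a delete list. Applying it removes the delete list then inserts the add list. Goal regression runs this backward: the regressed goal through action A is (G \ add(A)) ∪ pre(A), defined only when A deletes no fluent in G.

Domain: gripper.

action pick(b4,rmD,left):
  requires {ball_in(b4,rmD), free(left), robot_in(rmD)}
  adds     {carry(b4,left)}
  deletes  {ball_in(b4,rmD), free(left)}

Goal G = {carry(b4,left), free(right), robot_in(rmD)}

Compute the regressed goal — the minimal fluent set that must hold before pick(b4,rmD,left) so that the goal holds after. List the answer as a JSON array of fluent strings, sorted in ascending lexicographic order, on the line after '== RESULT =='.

Compute (G \ add) ∪ pre:
  G ∩ del = {}  (empty — regression defined)
  G \ add = {carry(b4,left), free(right), robot_in(rmD)} \ {carry(b4,left)} = {free(right), robot_in(rmD)}
  ∪ pre   = {free(right), robot_in(rmD)} ∪ {ball_in(b4,rmD), free(left), robot_in(rmD)}
          = {ball_in(b4,rmD), free(left), free(right), robot_in(rmD)}

== RESULT ==
["ball_in(b4,rmD)", "free(left)", "free(right)", "robot_in(rmD)"]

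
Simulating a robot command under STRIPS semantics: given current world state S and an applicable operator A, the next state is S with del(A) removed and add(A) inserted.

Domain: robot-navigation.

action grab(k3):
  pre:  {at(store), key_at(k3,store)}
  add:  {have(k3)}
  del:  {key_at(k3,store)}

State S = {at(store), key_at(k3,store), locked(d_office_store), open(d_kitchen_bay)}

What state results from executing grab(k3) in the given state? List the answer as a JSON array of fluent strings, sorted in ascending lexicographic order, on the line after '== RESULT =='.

Progress:
  pre ⊆ S: {at(store), key_at(k3,store)} ⊆ S  — applicable
  S \ del = {at(store), locked(d_office_store), open(d_kitchen_bay)}
  ∪ add   = {at(store), have(k3), locked(d_office_store), open(d_kitchen_bay)}

== RESULT ==
["at(store)", "have(k3)", "locked(d_office_store)", "open(d_kitchen_bay)"]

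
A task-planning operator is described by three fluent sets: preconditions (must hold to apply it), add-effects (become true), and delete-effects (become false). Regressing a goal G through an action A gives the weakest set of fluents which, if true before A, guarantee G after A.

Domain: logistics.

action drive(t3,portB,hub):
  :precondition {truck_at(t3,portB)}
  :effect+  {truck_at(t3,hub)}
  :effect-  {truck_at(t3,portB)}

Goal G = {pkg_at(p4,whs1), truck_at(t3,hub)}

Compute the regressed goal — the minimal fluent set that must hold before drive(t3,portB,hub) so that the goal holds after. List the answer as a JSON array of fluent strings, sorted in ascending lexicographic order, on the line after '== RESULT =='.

Regress:
  G ∩ del = {}  (empty — regression defined)
  G \ add = {pkg_at(p4,whs1), truck_at(t3,hub)} \ {truck_at(t3,hub)} = {pkg_at(p4,whs1)}
  ∪ pre   = {pkg_at(p4,whs1)} ∪ {truck_at(t3,portB)}
          = {pkg_at(p4,whs1), truck_at(t3,portB)}

== RESULT ==
["pkg_at(p4,whs1)", "truck_at(t3,portB)"]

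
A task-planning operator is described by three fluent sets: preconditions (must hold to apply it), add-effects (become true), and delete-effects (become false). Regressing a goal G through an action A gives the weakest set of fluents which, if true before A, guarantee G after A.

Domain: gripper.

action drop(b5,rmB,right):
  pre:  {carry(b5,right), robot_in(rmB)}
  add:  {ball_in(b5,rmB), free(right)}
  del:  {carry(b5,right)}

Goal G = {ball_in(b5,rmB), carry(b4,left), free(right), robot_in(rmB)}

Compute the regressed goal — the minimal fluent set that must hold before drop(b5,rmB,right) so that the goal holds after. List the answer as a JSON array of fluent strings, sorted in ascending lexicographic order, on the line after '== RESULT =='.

Regress:
  G ∩ del = {}  (empty — regression defined)
  G \ add = {ball_in(b5,rmB), carry(b4,left), free(right), robot_in(rmB)} \ {ball_in(b5,rmB), free(right)} = {carry(b4,left), robot_in(rmB)}
  ∪ pre   = {carry(b4,left), robot_in(rmB)} ∪ {carry(b5,right), robot_in(rmB)}
          = {carry(b4,left), carry(b5,right), robot_in(rmB)}

== RESULT ==
["carry(b4,left)", "carry(b5,right)", "robot_in(rmB)"]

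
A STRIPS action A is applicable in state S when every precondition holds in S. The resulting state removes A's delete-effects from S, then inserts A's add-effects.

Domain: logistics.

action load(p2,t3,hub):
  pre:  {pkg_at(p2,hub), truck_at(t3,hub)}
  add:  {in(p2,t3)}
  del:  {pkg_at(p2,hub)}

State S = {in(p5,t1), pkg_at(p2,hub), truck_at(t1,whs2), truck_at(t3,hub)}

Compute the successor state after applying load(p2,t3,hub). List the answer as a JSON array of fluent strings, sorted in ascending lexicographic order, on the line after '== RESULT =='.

Compute (S \ del) ∪ add:
  pre ⊆ S: {pkg_at(p2,hub), truck_at(t3,hub)} ⊆ S  — applicable
  S \ del = {in(p5,t1), truck_at(t1,whs2), truck_at(t3,hub)}
  ∪ add   = {in(p2,t3), in(p5,t1), truck_at(t1,whs2), truck_at(t3,hub)}

== RESULT ==
["in(p2,t3)", "in(p5,t1)", "truck_at(t1,whs2)", "truck_at(t3,hub)"]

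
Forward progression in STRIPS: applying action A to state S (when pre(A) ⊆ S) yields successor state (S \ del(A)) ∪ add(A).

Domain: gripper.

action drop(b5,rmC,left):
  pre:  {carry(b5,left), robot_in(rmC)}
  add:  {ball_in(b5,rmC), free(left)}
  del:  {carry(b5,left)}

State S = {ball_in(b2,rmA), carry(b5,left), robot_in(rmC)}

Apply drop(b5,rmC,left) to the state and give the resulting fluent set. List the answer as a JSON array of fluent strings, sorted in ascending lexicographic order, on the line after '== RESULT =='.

Compute (S \ del) ∪ add:
  pre ⊆ S: {carry(b5,left), robot_in(rmC)} ⊆ S  — applicable
  S \ del = {ball_in(b2,rmA), robot_in(rmC)}
  ∪ add   = {ball_in(b2,rmA), ball_in(b5,rmC), free(left), robot_in(rmC)}

== RESULT ==
["ball_in(b2,rmA)", "ball_in(b5,rmC)", "free(left)", "robot_in(rmC)"]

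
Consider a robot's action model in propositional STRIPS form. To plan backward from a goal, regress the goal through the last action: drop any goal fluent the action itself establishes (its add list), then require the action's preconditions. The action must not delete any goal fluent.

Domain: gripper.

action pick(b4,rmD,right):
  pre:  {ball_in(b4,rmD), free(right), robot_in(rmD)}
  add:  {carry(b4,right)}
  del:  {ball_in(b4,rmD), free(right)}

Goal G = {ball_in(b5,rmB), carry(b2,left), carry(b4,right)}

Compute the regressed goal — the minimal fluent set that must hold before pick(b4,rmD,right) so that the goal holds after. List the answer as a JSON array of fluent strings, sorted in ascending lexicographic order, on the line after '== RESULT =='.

Regress:
  G ∩ del = {}  (empty — regression defined)
  G \ add = {ball_in(b5,rmB), carry(b2,left), carry(b4,right)} \ {carry(b4,right)} = {ball_in(b5,rmB), carry(b2,left)}
  ∪ pre   = {ball_in(b5,rmB), carry(b2,left)} ∪ {ball_in(b4,rmD), free(right), robot_in(rmD)}
          = {ball_in(b4,rmD), ball_in(b5,rmB), carry(b2,left), free(right), robot_in(rmD)}

== RESULT ==
["ball_in(b4,rmD)", "ball_in(b5,rmB)", "carry(b2,left)", "free(right)", "robot_in(rmD)"]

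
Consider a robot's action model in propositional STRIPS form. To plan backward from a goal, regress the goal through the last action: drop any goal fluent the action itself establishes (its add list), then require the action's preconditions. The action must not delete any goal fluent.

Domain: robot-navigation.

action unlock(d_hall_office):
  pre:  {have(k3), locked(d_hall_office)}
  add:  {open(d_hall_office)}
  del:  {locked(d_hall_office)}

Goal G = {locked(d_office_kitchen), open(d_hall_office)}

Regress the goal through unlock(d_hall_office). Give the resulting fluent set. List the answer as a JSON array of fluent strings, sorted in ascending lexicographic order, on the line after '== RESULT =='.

Compute (G \ add) ∪ pre:
  G ∩ del = {}  (empty — regression defined)
  G \ add = {locked(d_office_kitchen), open(d_hall_office)} \ {open(d_hall_office)} = {locked(d_office_kitchen)}
  ∪ pre   = {locked(d_office_kitchen)} ∪ {have(k3), locked(d_hall_office)}
          = {have(k3), locked(d_hall_office), locked(d_office_kitchen)}

== RESULT ==
["have(k3)", "locked(d_hall_office)", "locked(d_office_kitchen)"]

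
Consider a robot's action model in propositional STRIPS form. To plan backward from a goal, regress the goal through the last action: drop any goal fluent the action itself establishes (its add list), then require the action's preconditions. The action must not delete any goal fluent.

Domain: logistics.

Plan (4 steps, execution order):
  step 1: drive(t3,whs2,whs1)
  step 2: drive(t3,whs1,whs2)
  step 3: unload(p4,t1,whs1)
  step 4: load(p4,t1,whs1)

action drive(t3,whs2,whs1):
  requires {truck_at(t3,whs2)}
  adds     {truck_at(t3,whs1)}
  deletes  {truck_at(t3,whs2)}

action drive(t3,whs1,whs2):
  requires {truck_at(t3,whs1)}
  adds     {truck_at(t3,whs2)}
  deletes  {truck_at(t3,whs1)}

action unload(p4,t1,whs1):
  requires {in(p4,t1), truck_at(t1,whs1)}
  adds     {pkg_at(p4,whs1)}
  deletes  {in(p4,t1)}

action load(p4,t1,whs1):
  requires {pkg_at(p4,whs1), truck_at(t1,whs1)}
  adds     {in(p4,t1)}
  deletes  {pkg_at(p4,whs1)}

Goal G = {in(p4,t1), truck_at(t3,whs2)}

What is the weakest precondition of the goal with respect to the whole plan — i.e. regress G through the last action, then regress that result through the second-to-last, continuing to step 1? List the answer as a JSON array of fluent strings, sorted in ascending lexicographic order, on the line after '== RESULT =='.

Work backward from the goal:
  through step 4 (load(p4,t1,whs1)): drop {in(p4,t1)}, keep {truck_at(t3,whs2)}, require {pkg_at(p4,whs1), truck_at(t1,whs1)}
    → {pkg_at(p4,whs1), truck_at(t1,whs1), truck_at(t3,whs2)}
  through step 3 (unload(p4,t1,whs1)): drop {pkg_at(p4,whs1)}, keep {truck_at(t1,whs1), truck_at(t3,whs2)}, require {in(p4,t1), truck_at(t1,whs1)}
    → {in(p4,t1), truck_at(t1,whs1), truck_at(t3,whs2)}
  through step 2 (drive(t3,whs1,whs2)): drop {truck_at(t3,whs2)}, keep {in(p4,t1), truck_at(t1,whs1)}, require {truck_at(t3,whs1)}
    → {in(p4,t1), truck_at(t1,whs1), truck_at(t3,whs1)}
  through step 1 (drive(t3,whs2,whs1)): drop {truck_at(t3,whs1)}, keep {in(p4,t1), truck_at(t1,whs1)}, require {truck_at(t3,whs2)}
    → {in(p4,t1), truck_at(t1,whs1), truck_at(t3,whs2)}

== RESULT ==
["in(p4,t1)", "truck_at(t1,whs1)", "truck_at(t3,whs2)"]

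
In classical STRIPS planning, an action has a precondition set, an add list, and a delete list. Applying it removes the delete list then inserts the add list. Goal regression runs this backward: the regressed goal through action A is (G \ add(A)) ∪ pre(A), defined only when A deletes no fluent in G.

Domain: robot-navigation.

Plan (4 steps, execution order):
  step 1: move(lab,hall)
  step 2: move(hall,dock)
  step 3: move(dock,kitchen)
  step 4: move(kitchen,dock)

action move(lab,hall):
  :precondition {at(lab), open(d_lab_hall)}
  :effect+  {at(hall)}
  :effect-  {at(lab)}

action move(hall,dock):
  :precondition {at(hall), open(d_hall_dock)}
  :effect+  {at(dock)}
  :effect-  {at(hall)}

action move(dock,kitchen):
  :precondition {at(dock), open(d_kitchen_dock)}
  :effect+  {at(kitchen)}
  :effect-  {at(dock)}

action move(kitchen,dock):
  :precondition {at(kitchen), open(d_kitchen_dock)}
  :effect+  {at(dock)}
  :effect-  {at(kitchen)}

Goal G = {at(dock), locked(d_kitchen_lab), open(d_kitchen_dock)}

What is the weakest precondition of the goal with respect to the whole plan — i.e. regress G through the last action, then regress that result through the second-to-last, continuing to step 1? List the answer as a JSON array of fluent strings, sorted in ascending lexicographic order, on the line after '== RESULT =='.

Regress step by step:
  through step 4 (move(kitchen,dock)): drop {at(dock)}, keep {locked(d_kitchen_lab), open(d_kitchen_dock)}, require {at(kitchen), open(d_kitchen_dock)}
    → {at(kitchen), locked(d_kitchen_lab), open(d_kitchen_dock)}
  through step 3 (move(dock,kitchen)): drop {at(kitchen)}, keep {locked(d_kitchen_lab), open(d_kitchen_dock)}, require {at(dock), open(d_kitchen_dock)}
    → {at(dock), locked(d_kitchen_lab), open(d_kitchen_dock)}
  through step 2 (move(hall,dock)): drop {at(dock)}, keep {locked(d_kitchen_lab), open(d_kitchen_dock)}, require {at(hall), open(d_hall_dock)}
    → {at(hall), locked(d_kitchen_lab), open(d_hall_dock), open(d_kitchen_dock)}
  through step 1 (move(lab,hall)): drop {at(hall)}, keep {locked(d_kitchen_lab), open(d_hall_dock), open(d_kitchen_dock)}, require {at(lab), open(d_lab_hall)}
    → {at(lab), locked(d_kitchen_lab), open(d_hall_dock), open(d_kitchen_dock), open(d_lab_hall)}

== RESULT ==
["at(lab)", "locked(d_kitchen_lab)", "open(d_hall_dock)", "open(d_kitchen_dock)", "open(d_lab_hall)"]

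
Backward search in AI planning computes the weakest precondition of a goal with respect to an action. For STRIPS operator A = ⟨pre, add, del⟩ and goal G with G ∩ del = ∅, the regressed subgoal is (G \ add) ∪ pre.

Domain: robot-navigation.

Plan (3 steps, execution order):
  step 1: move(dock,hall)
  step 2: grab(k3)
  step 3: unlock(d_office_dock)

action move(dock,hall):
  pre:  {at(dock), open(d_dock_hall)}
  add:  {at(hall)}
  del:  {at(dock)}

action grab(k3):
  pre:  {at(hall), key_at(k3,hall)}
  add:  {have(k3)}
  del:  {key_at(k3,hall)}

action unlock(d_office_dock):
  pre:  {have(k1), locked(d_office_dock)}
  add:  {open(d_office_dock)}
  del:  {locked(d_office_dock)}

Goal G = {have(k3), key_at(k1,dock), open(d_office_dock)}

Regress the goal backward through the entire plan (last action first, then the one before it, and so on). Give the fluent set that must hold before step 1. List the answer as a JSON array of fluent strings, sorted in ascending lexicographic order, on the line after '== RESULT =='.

Regress step by step:
  through step 3 (unlock(d_office_dock)): drop {open(d_office_dock)}, keep {have(k3), key_at(k1,dock)}, require {have(k1), locked(d_office_dock)}
    → {have(k1), have(k3), key_at(k1,dock), locked(d_office_dock)}
  through step 2 (grab(k3)): drop {have(k3)}, keep {have(k1), key_at(k1,dock), locked(d_office_dock)}, require {at(hall), key_at(k3,hall)}
    → {at(hall), have(k1), key_at(k1,dock), key_at(k3,hall), locked(d_office_dock)}
  through step 1 (move(dock,hall)): drop {at(hall)}, keep {have(k1), key_at(k1,dock), key_at(k3,hall), locked(d_office_dock)}, require {at(dock), open(d_dock_hall)}
    → {at(dock), have(k1), key_at(k1,dock), key_at(k3,hall), locked(d_office_dock), open(d_dock_hall)}

== RESULT ==
["at(dock)", "have(k1)", "key_at(k1,dock)", "key_at(k3,hall)", "locked(d_office_dock)", "open(d_dock_hall)"]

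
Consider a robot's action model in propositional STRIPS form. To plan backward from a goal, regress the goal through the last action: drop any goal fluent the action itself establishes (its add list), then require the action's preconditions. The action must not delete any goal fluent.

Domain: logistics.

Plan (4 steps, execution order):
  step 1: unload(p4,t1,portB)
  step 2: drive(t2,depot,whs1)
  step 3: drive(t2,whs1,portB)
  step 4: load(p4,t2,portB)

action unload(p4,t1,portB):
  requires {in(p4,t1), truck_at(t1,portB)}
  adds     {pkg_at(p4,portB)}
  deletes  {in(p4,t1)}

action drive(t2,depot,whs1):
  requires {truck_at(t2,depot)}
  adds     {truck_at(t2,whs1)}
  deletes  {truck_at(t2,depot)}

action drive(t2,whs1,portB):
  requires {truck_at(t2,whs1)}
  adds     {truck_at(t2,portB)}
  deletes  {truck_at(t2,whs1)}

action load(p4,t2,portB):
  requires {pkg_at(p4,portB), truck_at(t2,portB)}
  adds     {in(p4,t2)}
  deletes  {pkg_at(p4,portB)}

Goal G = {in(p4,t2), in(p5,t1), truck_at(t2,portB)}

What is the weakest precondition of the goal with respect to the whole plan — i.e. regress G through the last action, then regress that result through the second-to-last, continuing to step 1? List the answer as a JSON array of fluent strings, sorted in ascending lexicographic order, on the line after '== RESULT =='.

Regress step by step:
  through step 4 (load(p4,t2,portB)): drop {in(p4,t2)}, keep {in(p5,t1), truck_at(t2,portB)}, require {pkg_at(p4,portB), truck_at(t2,portB)}
    → {in(p5,t1), pkg_at(p4,portB), truck_at(t2,portB)}
  through step 3 (drive(t2,whs1,portB)): drop {truck_at(t2,portB)}, keep {in(p5,t1), pkg_at(p4,portB)}, require {truck_at(t2,whs1)}
    → {in(p5,t1), pkg_at(p4,portB), truck_at(t2,whs1)}
  through step 2 (drive(t2,depot,whs1)): drop {truck_at(t2,whs1)}, keep {in(p5,t1), pkg_at(p4,portB)}, require {truck_at(t2,depot)}
    → {in(p5,t1), pkg_at(p4,portB), truck_at(t2,depot)}
  through step 1 (unload(p4,t1,portB)): drop {pkg_at(p4,portB)}, keep {in(p5,t1), truck_at(t2,depot)}, require {in(p4,t1), truck_at(t1,portB)}
    → {in(p4,t1), in(p5,t1), truck_at(t1,portB), truck_at(t2,depot)}

== RESULT ==
["in(p4,t1)", "in(p5,t1)", "truck_at(t1,portB)", "truck_at(t2,depot)"]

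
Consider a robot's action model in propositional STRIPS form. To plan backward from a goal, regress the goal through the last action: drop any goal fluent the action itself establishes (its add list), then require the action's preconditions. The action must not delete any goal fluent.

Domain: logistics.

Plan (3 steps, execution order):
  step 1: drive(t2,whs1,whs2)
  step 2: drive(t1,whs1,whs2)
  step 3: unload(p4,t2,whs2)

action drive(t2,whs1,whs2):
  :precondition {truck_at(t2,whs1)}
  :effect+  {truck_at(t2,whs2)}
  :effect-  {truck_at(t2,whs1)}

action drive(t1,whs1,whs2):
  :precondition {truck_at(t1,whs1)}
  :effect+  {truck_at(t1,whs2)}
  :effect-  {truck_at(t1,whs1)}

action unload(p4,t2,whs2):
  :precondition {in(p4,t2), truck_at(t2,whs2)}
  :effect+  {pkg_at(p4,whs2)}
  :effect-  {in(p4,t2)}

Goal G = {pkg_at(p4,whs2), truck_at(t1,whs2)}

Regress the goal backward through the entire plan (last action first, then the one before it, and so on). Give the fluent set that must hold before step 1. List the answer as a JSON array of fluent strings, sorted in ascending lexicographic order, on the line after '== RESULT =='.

Work backward from the goal:
  through step 3 (unload(p4,t2,whs2)): drop {pkg_at(p4,whs2)}, keep {truck_at(t1,whs2)}, require {in(p4,t2), truck_at(t2,whs2)}
    → {in(p4,t2), truck_at(t1,whs2), truck_at(t2,whs2)}
  through step 2 (drive(t1,whs1,whs2)): drop {truck_at(t1,whs2)}, keep {in(p4,t2), truck_at(t2,whs2)}, require {truck_at(t1,whs1)}
    → {in(p4,t2), truck_at(t1,whs1), truck_at(t2,whs2)}
  through step 1 (drive(t2,whs1,whs2)): drop {truck_at(t2,whs2)}, keep {in(p4,t2), truck_at(t1,whs1)}, require {truck_at(t2,whs1)}
    → {in(p4,t2), truck_at(t1,whs1), truck_at(t2,whs1)}

== RESULT ==
["in(p4,t2)", "truck_at(t1,whs1)", "truck_at(t2,whs1)"]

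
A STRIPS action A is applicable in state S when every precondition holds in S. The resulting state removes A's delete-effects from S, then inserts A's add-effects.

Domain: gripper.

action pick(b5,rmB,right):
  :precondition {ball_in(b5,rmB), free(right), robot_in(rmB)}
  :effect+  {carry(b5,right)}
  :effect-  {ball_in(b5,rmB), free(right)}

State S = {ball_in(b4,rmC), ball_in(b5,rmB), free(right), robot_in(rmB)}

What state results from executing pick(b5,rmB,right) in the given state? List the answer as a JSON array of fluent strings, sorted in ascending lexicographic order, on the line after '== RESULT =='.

Progress:
  pre ⊆ S: {ball_in(b5,rmB), free(right), robot_in(rmB)} ⊆ S  — applicable
  S \ del = {ball_in(b4,rmC), robot_in(rmB)}
  ∪ add   = {ball_in(b4,rmC), carry(b5,right), robot_in(rmB)}

== RESULT ==
["ball_in(b4,rmC)", "carry(b5,right)", "robot_in(rmB)"]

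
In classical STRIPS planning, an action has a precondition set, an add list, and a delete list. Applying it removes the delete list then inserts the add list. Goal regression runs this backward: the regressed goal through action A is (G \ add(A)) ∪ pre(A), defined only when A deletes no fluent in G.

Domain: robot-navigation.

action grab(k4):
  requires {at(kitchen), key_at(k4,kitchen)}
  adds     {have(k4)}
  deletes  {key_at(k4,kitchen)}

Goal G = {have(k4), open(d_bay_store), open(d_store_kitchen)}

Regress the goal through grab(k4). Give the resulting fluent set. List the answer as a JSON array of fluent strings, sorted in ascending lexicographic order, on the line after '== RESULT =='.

Regress:
  G ∩ del = {}  (empty — regression defined)
  G \ add = {have(k4), open(d_bay_store), open(d_store_kitchen)} \ {have(k4)} = {open(d_bay_store), open(d_store_kitchen)}
  ∪ pre   = {open(d_bay_store), open(d_store_kitchen)} ∪ {at(kitchen), key_at(k4,kitchen)}
          = {at(kitchen), key_at(k4,kitchen), open(d_bay_store), open(d_store_kitchen)}

== RESULT ==
["at(kitchen)", "key_at(k4,kitchen)", "open(d_bay_store)", "open(d_store_kitchen)"]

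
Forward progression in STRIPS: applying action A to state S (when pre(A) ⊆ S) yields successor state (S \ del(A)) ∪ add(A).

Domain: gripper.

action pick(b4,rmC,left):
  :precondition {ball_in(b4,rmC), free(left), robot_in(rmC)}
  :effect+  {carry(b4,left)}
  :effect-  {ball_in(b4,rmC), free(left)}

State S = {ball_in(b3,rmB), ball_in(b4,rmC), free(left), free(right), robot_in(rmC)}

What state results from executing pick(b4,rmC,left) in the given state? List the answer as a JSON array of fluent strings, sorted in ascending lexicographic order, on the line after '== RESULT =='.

Compute (S \ del) ∪ add:
  pre ⊆ S: {ball_in(b4,rmC), free(left), robot_in(rmC)} ⊆ S  — applicable
  S \ del = {ball_in(b3,rmB), free(right), robot_in(rmC)}
  ∪ add   = {ball_in(b3,rmB), carry(b4,left), free(right), robot_in(rmC)}

== RESULT ==
["ball_in(b3,rmB)", "carry(b4,left)", "free(right)", "robot_in(rmC)"]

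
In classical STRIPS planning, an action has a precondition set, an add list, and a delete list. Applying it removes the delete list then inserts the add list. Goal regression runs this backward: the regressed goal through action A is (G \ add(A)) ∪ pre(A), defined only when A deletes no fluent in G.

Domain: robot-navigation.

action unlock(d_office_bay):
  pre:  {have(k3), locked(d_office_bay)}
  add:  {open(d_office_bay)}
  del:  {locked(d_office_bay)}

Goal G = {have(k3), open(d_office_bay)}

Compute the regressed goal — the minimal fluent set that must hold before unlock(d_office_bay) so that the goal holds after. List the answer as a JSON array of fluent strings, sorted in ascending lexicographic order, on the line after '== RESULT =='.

Compute (G \ add) ∪ pre:
  G ∩ del = {}  (empty — regression defined)
  G \ add = {have(k3), open(d_office_bay)} \ {open(d_office_bay)} = {have(k3)}
  ∪ pre   = {have(k3)} ∪ {have(k3), locked(d_office_bay)}
          = {have(k3), locked(d_office_bay)}

== RESULT ==
["have(k3)", "locked(d_office_bay)"]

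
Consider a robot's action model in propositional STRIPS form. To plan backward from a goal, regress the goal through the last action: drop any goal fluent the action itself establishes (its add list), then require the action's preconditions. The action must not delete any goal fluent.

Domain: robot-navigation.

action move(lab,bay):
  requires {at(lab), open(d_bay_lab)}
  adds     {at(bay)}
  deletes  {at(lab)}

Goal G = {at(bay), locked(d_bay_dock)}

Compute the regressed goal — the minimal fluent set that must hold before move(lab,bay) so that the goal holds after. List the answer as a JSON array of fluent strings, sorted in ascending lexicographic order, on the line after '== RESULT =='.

Compute (G \ add) ∪ pre:
  G ∩ del = {}  (empty — regression defined)
  G \ add = {at(bay), locked(d_bay_dock)} \ {at(bay)} = {locked(d_bay_dock)}
  ∪ pre   = {locked(d_bay_dock)} ∪ {at(lab), open(d_bay_lab)}
          = {at(lab), locked(d_bay_dock), open(d_bay_lab)}

== RESULT ==
["at(lab)", "locked(d_bay_dock)", "open(d_bay_lab)"]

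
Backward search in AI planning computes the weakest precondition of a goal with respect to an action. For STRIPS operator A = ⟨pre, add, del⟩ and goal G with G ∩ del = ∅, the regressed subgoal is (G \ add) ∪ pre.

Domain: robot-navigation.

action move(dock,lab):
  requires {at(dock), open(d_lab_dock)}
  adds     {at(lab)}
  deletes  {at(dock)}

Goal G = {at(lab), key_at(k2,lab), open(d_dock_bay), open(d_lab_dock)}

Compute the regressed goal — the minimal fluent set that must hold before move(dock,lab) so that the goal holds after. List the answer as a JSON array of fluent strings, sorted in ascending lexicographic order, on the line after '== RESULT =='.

Compute (G \ add) ∪ pre:
  G ∩ del = {}  (empty — regression defined)
  G \ add = {at(lab), key_at(k2,lab), open(d_dock_bay), open(d_lab_dock)} \ {at(lab)} = {key_at(k2,lab), open(d_dock_bay), open(d_lab_dock)}
  ∪ pre   = {key_at(k2,lab), open(d_dock_bay), open(d_lab_dock)} ∪ {at(dock), open(d_lab_dock)}
          = {at(dock), key_at(k2,lab), open(d_dock_bay), open(d_lab_dock)}

== RESULT ==
["at(dock)", "key_at(k2,lab)", "open(d_dock_bay)", "open(d_lab_dock)"]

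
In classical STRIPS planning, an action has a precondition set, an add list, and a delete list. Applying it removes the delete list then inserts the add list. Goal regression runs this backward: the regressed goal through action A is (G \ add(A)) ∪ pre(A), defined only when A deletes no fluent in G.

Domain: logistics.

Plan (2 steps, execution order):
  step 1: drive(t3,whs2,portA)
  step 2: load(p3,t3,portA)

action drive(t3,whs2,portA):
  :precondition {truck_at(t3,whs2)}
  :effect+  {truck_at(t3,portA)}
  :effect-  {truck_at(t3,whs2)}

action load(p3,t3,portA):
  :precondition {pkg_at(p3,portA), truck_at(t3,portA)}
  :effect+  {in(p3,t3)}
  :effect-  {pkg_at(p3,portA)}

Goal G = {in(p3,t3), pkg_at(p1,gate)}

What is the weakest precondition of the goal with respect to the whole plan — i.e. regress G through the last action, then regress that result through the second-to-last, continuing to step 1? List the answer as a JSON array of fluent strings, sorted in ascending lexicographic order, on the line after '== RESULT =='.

Regress step by step:
  through step 2 (load(p3,t3,portA)): drop {in(p3,t3)}, keep {pkg_at(p1,gate)}, require {pkg_at(p3,portA), truck_at(t3,portA)}
    → {pkg_at(p1,gate), pkg_at(p3,portA), truck_at(t3,portA)}
  through step 1 (drive(t3,whs2,portA)): drop {truck_at(t3,portA)}, keep {pkg_at(p1,gate), pkg_at(p3,portA)}, require {truck_at(t3,whs2)}
    → {pkg_at(p1,gate), pkg_at(p3,portA), truck_at(t3,whs2)}

== RESULT ==
["pkg_at(p1,gate)", "pkg_at(p3,portA)", "truck_at(t3,whs2)"]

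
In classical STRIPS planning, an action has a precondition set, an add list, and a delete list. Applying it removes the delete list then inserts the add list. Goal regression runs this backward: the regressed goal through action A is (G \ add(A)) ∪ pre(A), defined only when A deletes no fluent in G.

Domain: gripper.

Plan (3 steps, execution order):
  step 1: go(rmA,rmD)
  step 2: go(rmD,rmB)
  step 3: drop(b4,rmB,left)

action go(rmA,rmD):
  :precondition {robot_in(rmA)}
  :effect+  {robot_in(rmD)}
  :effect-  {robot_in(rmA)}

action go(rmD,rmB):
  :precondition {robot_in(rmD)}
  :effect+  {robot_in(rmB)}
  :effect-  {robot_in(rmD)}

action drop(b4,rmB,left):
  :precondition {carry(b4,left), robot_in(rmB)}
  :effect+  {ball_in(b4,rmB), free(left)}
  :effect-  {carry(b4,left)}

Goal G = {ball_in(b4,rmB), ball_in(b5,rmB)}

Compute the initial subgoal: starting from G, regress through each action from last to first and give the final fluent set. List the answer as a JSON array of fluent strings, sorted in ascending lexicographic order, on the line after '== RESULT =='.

Work backward from the goal:
  through step 3 (drop(b4,rmB,left)): drop {ball_in(b4,rmB)}, keep {ball_in(b5,rmB)}, require {carry(b4,left), robot_in(rmB)}
    → {ball_in(b5,rmB), carry(b4,left), robot_in(rmB)}
  through step 2 (go(rmD,rmB)): drop {robot_in(rmB)}, keep {ball_in(b5,rmB), carry(b4,left)}, require {robot_in(rmD)}
    → {ball_in(b5,rmB), carry(b4,left), robot_in(rmD)}
  through step 1 (go(rmA,rmD)): drop {robot_in(rmD)}, keep {ball_in(b5,rmB), carry(b4,left)}, require {robot_in(rmA)}
    → {ball_in(b5,rmB), carry(b4,left), robot_in(rmA)}

== RESULT ==
["ball_in(b5,rmB)", "carry(b4,left)", "robot_in(rmA)"]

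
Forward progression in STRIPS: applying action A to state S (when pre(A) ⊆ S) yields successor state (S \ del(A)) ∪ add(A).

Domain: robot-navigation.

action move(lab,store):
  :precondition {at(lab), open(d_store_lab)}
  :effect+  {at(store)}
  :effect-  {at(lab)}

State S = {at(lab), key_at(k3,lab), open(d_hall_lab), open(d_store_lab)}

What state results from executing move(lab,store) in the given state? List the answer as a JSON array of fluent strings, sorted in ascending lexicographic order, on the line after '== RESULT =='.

Progress:
  pre ⊆ S: {at(lab), open(d_store_lab)} ⊆ S  — applicable
  S \ del = {key_at(k3,lab), open(d_hall_lab), open(d_store_lab)}
  ∪ add   = {at(store), key_at(k3,lab), open(d_hall_lab), open(d_store_lab)}

== RESULT ==
["at(store)", "key_at(k3,lab)", "open(d_hall_lab)", "open(d_store_lab)"]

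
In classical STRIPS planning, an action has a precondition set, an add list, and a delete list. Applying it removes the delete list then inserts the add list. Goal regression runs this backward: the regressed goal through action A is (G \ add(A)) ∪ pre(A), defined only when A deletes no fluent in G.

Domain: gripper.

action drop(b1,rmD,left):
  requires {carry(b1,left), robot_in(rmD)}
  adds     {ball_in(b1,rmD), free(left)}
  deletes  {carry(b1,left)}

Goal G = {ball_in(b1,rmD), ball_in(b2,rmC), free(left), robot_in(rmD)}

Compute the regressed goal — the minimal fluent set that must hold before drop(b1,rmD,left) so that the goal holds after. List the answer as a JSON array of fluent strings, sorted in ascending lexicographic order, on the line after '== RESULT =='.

Compute (G \ add) ∪ pre:
  G ∩ del = {}  (empty — regression defined)
  G \ add = {ball_in(b1,rmD), ball_in(b2,rmC), free(left), robot_in(rmD)} \ {ball_in(b1,rmD), free(left)} = {ball_in(b2,rmC), robot_in(rmD)}
  ∪ pre   = {ball_in(b2,rmC), robot_in(rmD)} ∪ {carry(b1,left), robot_in(rmD)}
          = {ball_in(b2,rmC), carry(b1,left), robot_in(rmD)}

== RESULT ==
["ball_in(b2,rmC)", "carry(b1,left)", "robot_in(rmD)"]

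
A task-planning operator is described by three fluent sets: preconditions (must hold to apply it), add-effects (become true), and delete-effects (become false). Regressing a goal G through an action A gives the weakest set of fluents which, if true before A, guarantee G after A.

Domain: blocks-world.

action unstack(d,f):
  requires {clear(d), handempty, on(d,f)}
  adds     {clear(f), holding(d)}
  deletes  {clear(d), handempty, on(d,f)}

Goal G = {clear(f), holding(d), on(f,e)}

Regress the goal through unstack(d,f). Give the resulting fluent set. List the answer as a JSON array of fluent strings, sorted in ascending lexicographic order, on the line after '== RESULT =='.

Regress:
  G ∩ del = {}  (empty — regression defined)
  G \ add = {clear(f), holding(d), on(f,e)} \ {clear(f), holding(d)} = {on(f,e)}
  ∪ pre   = {on(f,e)} ∪ {clear(d), handempty, on(d,f)}
          = {clear(d), handempty, on(d,f), on(f,e)}

== RESULT ==
["clear(d)", "handempty", "on(d,f)", "on(f,e)"]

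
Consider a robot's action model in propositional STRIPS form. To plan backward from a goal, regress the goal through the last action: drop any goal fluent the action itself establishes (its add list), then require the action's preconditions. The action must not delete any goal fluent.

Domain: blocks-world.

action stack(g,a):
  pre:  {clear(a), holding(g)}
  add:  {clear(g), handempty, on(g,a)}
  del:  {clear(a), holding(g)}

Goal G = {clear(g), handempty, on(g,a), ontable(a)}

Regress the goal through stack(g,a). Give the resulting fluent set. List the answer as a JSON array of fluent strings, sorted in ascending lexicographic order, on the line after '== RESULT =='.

Regress:
  G ∩ del = {}  (empty — regression defined)
  G \ add = {clear(g), handempty, on(g,a), ontable(a)} \ {clear(g), handempty, on(g,a)} = {ontable(a)}
  ∪ pre   = {ontable(a)} ∪ {clear(a), holding(g)}
          = {clear(a), holding(g), ontable(a)}

== RESULT ==
["clear(a)", "holding(g)", "ontable(a)"]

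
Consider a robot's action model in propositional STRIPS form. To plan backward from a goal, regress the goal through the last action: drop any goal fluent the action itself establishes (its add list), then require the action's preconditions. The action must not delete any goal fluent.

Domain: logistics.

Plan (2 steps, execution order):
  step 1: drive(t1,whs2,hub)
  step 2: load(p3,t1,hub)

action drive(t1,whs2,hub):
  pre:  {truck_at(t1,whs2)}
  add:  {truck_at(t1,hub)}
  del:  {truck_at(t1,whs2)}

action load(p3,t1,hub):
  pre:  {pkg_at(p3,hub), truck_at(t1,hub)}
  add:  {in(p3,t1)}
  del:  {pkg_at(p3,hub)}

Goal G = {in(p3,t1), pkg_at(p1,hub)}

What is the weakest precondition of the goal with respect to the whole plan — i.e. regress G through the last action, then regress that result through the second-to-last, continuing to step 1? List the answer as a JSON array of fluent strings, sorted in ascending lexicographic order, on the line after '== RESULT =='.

Work backward from the goal:
  through step 2 (load(p3,t1,hub)): drop {in(p3,t1)}, keep {pkg_at(p1,hub)}, require {pkg_at(p3,hub), truck_at(t1,hub)}
    → {pkg_at(p1,hub), pkg_at(p3,hub), truck_at(t1,hub)}
  through step 1 (drive(t1,whs2,hub)): drop {truck_at(t1,hub)}, keep {pkg_at(p1,hub), pkg_at(p3,hub)}, require {truck_at(t1,whs2)}
    → {pkg_at(p1,hub), pkg_at(p3,hub), truck_at(t1,whs2)}

== RESULT ==
["pkg_at(p1,hub)", "pkg_at(p3,hub)", "truck_at(t1,whs2)"]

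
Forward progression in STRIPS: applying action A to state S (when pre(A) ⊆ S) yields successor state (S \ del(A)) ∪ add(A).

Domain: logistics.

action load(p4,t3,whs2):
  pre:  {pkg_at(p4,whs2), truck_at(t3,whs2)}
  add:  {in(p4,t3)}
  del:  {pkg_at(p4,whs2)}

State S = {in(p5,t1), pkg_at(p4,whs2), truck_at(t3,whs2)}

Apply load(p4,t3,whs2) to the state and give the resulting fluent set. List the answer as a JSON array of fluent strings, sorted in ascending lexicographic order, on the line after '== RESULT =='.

Compute (S \ del) ∪ add:
  pre ⊆ S: {pkg_at(p4,whs2), truck_at(t3,whs2)} ⊆ S  — applicable
  S \ del = {in(p5,t1), truck_at(t3,whs2)}
  ∪ add   = {in(p4,t3), in(p5,t1), truck_at(t3,whs2)}

== RESULT ==
["in(p4,t3)", "in(p5,t1)", "truck_at(t3,whs2)"]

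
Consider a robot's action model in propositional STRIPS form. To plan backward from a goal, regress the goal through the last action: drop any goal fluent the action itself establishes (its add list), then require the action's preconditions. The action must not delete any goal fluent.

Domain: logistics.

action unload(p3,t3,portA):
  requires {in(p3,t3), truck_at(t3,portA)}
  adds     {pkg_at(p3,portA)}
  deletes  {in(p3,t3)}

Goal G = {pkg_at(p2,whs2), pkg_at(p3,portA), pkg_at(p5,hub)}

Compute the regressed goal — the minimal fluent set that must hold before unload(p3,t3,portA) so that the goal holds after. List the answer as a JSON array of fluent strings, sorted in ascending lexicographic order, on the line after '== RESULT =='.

Compute (G \ add) ∪ pre:
  G ∩ del = {}  (empty — regression defined)
  G \ add = {pkg_at(p2,whs2), pkg_at(p3,portA), pkg_at(p5,hub)} \ {pkg_at(p3,portA)} = {pkg_at(p2,whs2), pkg_at(p5,hub)}
  ∪ pre   = {pkg_at(p2,whs2), pkg_at(p5,hub)} ∪ {in(p3,t3), truck_at(t3,portA)}
          = {in(p3,t3), pkg_at(p2,whs2), pkg_at(p5,hub), truck_at(t3,portA)}

== RESULT ==
["in(p3,t3)", "pkg_at(p2,whs2)", "pkg_at(p5,hub)", "truck_at(t3,portA)"]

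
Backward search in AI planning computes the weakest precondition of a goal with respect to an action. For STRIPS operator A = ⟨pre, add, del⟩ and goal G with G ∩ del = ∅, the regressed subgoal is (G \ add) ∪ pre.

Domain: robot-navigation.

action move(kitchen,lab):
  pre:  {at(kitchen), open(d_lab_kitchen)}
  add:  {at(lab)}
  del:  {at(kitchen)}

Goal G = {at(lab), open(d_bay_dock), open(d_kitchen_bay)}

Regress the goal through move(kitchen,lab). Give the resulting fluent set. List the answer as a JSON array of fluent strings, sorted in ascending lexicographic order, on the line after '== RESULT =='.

Compute (G \ add) ∪ pre:
  G ∩ del = {}  (empty — regression defined)
  G \ add = {at(lab), open(d_bay_dock), open(d_kitchen_bay)} \ {at(lab)} = {open(d_bay_dock), open(d_kitchen_bay)}
  ∪ pre   = {open(d_bay_dock), open(d_kitchen_bay)} ∪ {at(kitchen), open(d_lab_kitchen)}
          = {at(kitchen), open(d_bay_dock), open(d_kitchen_bay), open(d_lab_kitchen)}

== RESULT ==
["at(kitchen)", "open(d_bay_dock)", "open(d_kitchen_bay)", "open(d_lab_kitchen)"]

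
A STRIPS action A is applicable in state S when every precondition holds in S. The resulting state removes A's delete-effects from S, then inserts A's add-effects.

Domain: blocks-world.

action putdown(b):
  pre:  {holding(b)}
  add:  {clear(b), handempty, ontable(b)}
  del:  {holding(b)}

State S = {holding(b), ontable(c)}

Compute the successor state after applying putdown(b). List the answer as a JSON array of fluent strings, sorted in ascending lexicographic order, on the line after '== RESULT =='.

Progress:
  pre ⊆ S: {holding(b)} ⊆ S  — applicable
  S \ del = {ontable(c)}
  ∪ add   = {clear(b), handempty, ontable(b), ontable(c)}

== RESULT ==
["clear(b)", "handempty", "ontable(b)", "ontable(c)"]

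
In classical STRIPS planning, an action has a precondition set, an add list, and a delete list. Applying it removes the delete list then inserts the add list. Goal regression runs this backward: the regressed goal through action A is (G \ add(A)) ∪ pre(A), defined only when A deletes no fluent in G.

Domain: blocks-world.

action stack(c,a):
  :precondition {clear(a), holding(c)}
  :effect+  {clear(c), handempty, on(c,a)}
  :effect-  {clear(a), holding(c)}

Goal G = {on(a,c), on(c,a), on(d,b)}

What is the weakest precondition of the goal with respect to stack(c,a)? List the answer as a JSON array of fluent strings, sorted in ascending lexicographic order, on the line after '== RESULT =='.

Compute (G \ add) ∪ pre:
  G ∩ del = {}  (empty — regression defined)
  G \ add = {on(a,c), on(c,a), on(d,b)} \ {clear(c), handempty, on(c,a)} = {on(a,c), on(d,b)}
  ∪ pre   = {on(a,c), on(d,b)} ∪ {clear(a), holding(c)}
          = {clear(a), holding(c), on(a,c), on(d,b)}

== RESULT ==
["clear(a)", "holding(c)", "on(a,c)", "on(d,b)"]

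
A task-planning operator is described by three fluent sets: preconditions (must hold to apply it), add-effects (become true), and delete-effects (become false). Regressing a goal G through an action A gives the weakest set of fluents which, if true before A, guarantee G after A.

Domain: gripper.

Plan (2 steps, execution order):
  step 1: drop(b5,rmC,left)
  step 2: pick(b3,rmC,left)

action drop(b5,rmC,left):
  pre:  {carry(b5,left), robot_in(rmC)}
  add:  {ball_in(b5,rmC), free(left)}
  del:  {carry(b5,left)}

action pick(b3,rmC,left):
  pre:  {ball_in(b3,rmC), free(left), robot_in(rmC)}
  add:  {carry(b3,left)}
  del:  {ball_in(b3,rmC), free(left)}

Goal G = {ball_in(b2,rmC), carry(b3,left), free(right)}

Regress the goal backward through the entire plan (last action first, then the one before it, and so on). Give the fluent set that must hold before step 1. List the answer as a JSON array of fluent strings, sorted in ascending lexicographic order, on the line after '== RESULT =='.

Regress step by step:
  through step 2 (pick(b3,rmC,left)): drop {carry(b3,left)}, keep {ball_in(b2,rmC), free(right)}, require {ball_in(b3,rmC), free(left), robot_in(rmC)}
    → {ball_in(b2,rmC), ball_in(b3,rmC), free(left), free(right), robot_in(rmC)}
  through step 1 (drop(b5,rmC,left)): drop {free(left)}, keep {ball_in(b2,rmC), ball_in(b3,rmC), free(right), robot_in(rmC)}, require {carry(b5,left), robot_in(rmC)}
    → {ball_in(b2,rmC), ball_in(b3,rmC), carry(b5,left), free(right), robot_in(rmC)}

== RESULT ==
["ball_in(b2,rmC)", "ball_in(b3,rmC)", "carry(b5,left)", "free(right)", "robot_in(rmC)"]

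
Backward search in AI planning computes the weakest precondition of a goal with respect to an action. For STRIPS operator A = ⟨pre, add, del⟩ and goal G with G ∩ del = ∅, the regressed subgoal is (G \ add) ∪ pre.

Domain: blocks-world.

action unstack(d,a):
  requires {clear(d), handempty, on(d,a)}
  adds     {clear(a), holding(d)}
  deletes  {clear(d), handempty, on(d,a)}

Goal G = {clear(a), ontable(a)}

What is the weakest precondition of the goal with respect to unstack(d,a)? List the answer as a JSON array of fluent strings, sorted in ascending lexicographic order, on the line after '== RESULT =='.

Compute (G \ add) ∪ pre:
  G ∩ del = {}  (empty — regression defined)
  G \ add = {clear(a), ontable(a)} \ {clear(a), holding(d)} = {ontable(a)}
  ∪ pre   = {ontable(a)} ∪ {clear(d), handempty, on(d,a)}
          = {clear(d), handempty, on(d,a), ontable(a)}

== RESULT ==
["clear(d)", "handempty", "on(d,a)", "ontable(a)"]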